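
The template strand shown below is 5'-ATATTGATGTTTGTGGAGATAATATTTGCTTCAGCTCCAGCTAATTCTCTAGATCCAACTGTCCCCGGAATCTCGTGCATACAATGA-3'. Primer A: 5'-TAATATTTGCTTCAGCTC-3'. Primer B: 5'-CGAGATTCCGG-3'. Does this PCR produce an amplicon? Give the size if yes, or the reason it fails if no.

Yes — a 56 bp product.

Primer A (TAATATTTGCTTCAGCTC) matches the top strand at positions 20–37; it acts as a forward primer.
Primer B's reverse complement is CCGGAATCTCG, matching the top strand at positions 65–75; it acts as a reverse primer.
The 3' ends face each other across positions 20–75, giving a 56 bp product.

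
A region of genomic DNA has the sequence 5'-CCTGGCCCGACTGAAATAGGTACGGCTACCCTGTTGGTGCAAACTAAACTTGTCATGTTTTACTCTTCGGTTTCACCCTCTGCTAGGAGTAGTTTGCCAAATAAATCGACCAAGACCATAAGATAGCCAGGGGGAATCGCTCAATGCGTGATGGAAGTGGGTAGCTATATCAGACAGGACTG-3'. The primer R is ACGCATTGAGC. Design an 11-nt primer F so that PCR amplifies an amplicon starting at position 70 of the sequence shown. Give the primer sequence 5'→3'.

The reverse primer's reverse complement GCTCAATGCGT matches the template at positions 139–149; the product starts at position 70.
The forward primer is identical to the top strand over positions 70–80: GTTTCACCCTC.

5'-GTTTCACCCTC-3'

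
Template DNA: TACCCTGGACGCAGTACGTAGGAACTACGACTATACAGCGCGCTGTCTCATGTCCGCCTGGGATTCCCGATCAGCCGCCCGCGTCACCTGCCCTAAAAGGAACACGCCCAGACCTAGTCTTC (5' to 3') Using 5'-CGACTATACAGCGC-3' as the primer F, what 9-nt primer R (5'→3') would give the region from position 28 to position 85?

The product's 3' end on the top strand is position 85.
The reverse primer anneals to the top strand over positions 77–85, i.e. to GCCCGCGTC.
Its sequence written 5'→3' is the reverse complement: GACGCGGGC.

5'-GACGCGGGC-3'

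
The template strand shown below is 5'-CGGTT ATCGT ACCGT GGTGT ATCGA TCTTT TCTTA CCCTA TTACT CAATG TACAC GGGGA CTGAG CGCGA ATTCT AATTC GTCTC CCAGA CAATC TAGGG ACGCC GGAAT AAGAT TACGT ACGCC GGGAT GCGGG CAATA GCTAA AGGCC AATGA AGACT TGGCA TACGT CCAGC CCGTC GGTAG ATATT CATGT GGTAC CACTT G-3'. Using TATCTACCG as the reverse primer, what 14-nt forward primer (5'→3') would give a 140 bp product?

5'-TGTACACGGGGACT-3'

The reverse primer's reverse complement CGGTAGATA matches the template at positions 180–188, so the product ends at position 188.
A 140 bp product then starts at position 188 − 140 + 1 = 49.
The forward primer is identical to the top strand there: TGTACACGGGGACT.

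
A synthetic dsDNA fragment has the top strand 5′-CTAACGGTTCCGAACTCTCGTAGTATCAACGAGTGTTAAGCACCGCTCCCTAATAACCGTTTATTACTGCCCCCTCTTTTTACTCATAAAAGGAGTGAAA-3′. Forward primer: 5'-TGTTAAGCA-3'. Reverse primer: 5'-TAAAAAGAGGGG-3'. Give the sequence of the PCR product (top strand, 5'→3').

Scanning the template, TGTTAAGCA occurs at positions 34–42; this primer anneals to the bottom strand there with its 3' end pointing downstream.
The reverse primer's reverse complement is CCCCTCTTTTTA, which matches the template at positions 71–82.
The product is the template from position 34 through 82 (49 bp).

5'-TGTTAAGCACCGCTCCCTAATAACCGTTTATTACTGCCCCCTCTTTTTA-3'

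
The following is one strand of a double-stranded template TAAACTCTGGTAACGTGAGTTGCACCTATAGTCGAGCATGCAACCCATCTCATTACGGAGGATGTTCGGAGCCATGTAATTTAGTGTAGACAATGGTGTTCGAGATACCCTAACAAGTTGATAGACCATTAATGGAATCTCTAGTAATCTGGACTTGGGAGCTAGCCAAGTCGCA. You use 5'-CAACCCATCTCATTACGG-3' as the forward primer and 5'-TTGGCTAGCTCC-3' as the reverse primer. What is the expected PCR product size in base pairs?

129 bp

Forward primer CAACCCATCTCATTACGG is found on the top strand at positions 41–58.
Taking the reverse complement of TTGGCTAGCTCC gives GGAGCTAGCCAA, found at positions 158–169 on the template; the primer anneals here to the top strand with its 3' end pointing upstream.
Amplicon spans positions 41–169: 129 bp.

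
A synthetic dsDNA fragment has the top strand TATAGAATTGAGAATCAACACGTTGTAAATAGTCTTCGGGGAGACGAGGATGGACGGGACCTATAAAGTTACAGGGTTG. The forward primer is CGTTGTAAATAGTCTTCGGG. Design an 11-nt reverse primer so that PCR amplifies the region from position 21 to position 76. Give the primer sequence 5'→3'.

5'-CCCTGTAACTT-3'

The product's 3' end on the top strand is position 76.
The reverse primer anneals to the top strand over positions 66–76, i.e. to AAGTTACAGGG.
Its sequence written 5'→3' is the reverse complement: CCCTGTAACTT.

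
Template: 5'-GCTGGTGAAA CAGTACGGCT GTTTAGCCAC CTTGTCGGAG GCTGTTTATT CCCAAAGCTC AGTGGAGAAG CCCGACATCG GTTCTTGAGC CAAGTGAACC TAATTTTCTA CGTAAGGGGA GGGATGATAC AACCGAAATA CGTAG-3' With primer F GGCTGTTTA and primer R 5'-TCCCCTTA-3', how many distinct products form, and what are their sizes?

Two products: 104 bp, 81 bp

The forward primer GGCTGTTTA matches the top strand at positions 17–25, 40–48.
The reverse primer's reverse complement is TAAGGGGA, matching at positions 113–120.
Each forward site pairs with the reverse site to give a product ending at position 120: sizes 104, 81 bp.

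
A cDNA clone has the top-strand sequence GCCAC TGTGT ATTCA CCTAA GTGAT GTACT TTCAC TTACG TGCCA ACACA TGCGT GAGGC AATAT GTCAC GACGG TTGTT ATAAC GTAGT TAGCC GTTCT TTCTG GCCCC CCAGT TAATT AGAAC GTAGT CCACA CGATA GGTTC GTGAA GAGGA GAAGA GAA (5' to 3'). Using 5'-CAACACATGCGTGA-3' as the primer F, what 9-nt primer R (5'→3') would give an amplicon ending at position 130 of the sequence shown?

The forward primer binds at positions 44–57; the product's 3' end on the top strand is position 130.
The reverse primer anneals to the top strand over positions 122–130, i.e. to GAACGTAGT.
Its sequence written 5'→3' is the reverse complement: ACTACGTTC.

5'-ACTACGTTC-3'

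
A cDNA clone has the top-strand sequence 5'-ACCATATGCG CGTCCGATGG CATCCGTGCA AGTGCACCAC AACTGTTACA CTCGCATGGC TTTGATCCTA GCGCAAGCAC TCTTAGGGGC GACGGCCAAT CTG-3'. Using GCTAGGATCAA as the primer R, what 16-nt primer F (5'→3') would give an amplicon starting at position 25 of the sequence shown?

5'-CGTGCAAGTGCACCAC-3'

The reverse primer's reverse complement TTGATCCTAGC matches the template at positions 62–72; the product starts at position 25.
The forward primer is identical to the top strand over positions 25–40: CGTGCAAGTGCACCAC.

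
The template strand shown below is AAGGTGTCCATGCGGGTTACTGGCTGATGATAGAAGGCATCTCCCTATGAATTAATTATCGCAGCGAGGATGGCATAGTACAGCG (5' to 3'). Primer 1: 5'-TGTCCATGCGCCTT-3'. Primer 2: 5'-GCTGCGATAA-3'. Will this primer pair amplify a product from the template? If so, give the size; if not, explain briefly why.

No product — primer 1 has no binding site in the template.

Primer 1 (TGTCCATGCGCCTT) does not match the top strand, and its reverse complement AAGGCGCATGGACA does not match either.
With no annealing site for primer 1, no amplification occurs.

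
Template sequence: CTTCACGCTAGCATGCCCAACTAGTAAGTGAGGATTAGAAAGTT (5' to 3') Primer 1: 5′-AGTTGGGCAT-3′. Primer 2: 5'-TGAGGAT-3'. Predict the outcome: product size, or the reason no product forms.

Primer 1 (AGTTGGGCAT) has reverse complement ATGCCCAACT, which matches the top strand at positions 13–22; primer 1 anneals to the top strand there with its 3' end pointing upstream toward position 13.
Primer 2 (TGAGGAT) matches the top strand directly at positions 29–35; it anneals to the bottom strand with its 3' end pointing downstream toward position 35.
The 3' ends diverge (primer 1 extends toward position 1, primer 2 toward position 44), so the primers never converge on a shared product.

No product — the primers' 3' ends point away from each other.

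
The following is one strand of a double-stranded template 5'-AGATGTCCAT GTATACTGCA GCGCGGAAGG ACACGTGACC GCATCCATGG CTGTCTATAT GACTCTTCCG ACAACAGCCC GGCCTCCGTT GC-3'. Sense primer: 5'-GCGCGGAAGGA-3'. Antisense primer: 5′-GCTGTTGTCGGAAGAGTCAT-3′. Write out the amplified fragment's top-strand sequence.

Forward primer GCGCGGAAGGA is found on the top strand at positions 21–31.
Taking the reverse complement of GCTGTTGTCGGAAGAGTCAT gives ATGACTCTTCCGACAACAGC, found at positions 59–78 on the template; the primer anneals here to the top strand with its 3' end pointing upstream.
The product is the template from position 21 through 78 (58 bp).

5'-GCGCGGAAGGACACGTGACCGCATCCATGGCTGTCTATATGACTCTTCCGACAACAGC-3'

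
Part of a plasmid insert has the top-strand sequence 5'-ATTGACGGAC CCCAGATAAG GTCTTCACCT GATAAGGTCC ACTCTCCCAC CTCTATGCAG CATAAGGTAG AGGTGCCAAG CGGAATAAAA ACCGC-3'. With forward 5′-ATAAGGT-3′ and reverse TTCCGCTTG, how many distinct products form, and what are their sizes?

Three products: 70 bp, 54 bp, 24 bp

The forward primer ATAAGGT matches the top strand at positions 16–22, 32–38, 62–68.
The reverse primer's reverse complement is CAAGCGGAA, matching at positions 77–85.
Each forward site pairs with the reverse site to give a product ending at position 85: sizes 70, 54, 24 bp.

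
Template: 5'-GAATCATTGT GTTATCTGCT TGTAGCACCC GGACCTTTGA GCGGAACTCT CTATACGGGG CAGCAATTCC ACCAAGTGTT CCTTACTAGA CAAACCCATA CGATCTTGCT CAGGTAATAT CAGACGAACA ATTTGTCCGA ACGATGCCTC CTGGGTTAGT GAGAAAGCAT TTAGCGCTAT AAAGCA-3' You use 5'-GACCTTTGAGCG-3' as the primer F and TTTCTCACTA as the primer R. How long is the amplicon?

The forward primer matches the template at positions 32–43.
Reverse complement of the reverse primer: TAGTGAGAAA. This occurs on the top strand at positions 157–166.
The product runs from position 32 to position 166, so its length is 166 − 32 + 1 = 135 bp.

135 bp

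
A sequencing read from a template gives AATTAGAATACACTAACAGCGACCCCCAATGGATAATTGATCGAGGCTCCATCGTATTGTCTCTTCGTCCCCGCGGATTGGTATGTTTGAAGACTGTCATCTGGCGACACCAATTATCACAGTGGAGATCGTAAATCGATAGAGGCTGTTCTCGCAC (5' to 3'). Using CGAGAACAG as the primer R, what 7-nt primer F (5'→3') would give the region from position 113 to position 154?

The reverse primer's reverse complement CTGTTCTCG matches the template at positions 146–154; the product starts at position 113.
The forward primer is identical to the top strand over positions 113–119: ATTATCA.

5'-ATTATCA-3'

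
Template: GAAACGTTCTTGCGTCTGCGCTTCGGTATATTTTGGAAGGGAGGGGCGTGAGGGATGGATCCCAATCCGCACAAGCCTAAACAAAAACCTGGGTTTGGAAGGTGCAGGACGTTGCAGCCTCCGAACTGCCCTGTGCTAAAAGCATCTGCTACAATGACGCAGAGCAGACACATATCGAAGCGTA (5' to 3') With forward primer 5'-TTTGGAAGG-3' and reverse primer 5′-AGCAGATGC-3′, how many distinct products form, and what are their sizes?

Two products: 119 bp, 57 bp

The forward primer TTTGGAAGG matches the top strand at positions 32–40, 94–102.
The reverse primer's reverse complement is GCATCTGCT, matching at positions 142–150.
Each forward site pairs with the reverse site to give a product ending at position 150: sizes 119, 57 bp.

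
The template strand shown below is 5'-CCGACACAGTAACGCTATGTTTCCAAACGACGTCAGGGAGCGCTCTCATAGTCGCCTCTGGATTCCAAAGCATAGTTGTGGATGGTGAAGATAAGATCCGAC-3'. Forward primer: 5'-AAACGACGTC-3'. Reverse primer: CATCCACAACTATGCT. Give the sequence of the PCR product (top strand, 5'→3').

The forward primer matches the template at positions 25–34.
Taking the reverse complement of CATCCACAACTATGCT gives AGCATAGTTGTGGATG, found at positions 69–84 on the template; the primer anneals here to the top strand with its 3' end pointing upstream.
The product is the template from position 25 through 84 (60 bp).

5'-AAACGACGTCAGGGAGCGCTCTCATAGTCGCCTCTGGATTCCAAAGCATAGTTGTGGATG-3'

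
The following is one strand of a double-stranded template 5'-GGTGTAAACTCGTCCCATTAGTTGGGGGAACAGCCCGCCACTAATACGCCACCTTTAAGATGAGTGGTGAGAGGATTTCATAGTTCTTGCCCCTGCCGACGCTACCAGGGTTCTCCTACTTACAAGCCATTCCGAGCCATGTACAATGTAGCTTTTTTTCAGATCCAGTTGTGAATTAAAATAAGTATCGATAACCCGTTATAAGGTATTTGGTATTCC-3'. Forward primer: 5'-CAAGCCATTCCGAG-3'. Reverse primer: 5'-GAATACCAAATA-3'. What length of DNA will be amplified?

The forward primer matches the template at positions 123–136.
Reverse complement of the reverse primer: TATTTGGTATTC. This occurs on the top strand at positions 207–218.
The product runs from position 123 to position 218, so its length is 218 − 123 + 1 = 96 bp.

96 bp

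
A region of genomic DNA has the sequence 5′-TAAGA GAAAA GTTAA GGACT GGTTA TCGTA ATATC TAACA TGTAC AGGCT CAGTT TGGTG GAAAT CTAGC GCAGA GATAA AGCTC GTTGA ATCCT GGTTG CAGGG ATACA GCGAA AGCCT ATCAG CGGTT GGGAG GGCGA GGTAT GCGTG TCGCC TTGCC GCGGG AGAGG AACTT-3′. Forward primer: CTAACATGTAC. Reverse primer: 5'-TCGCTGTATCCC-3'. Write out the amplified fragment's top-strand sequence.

5'-CTAACATGTACAGGCTCAGTTTGGTGGAAATCTAGCGCAGAGATAAAGCTCGTTGAATCCTGGTTGCAGGGATACAGCGA-3'

Scanning the template, CTAACATGTAC occurs at positions 35–45; this primer anneals to the bottom strand there with its 3' end pointing downstream.
Taking the reverse complement of TCGCTGTATCCC gives GGGATACAGCGA, found at positions 103–114 on the template; the primer anneals here to the top strand with its 3' end pointing upstream.
The product is the template from position 35 through 114 (80 bp).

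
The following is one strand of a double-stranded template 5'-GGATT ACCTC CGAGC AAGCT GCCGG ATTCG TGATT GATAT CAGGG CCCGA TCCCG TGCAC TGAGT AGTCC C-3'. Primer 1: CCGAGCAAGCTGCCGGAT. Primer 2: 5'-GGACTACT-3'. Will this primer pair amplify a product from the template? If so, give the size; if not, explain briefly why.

Yes — a 61 bp product.

Primer 1 (CCGAGCAAGCTGCCGGAT) matches the top strand at positions 10–27; it acts as a forward primer.
Primer 2's reverse complement is AGTAGTCC, matching the top strand at positions 63–70; it acts as a reverse primer.
The 3' ends face each other across positions 10–70, giving a 61 bp product.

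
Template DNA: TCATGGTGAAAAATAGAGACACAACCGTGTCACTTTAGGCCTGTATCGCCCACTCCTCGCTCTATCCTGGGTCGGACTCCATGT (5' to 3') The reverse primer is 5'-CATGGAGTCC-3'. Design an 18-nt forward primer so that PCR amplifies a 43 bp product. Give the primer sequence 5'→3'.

5'-CTGTATCGCCCACTCCTC-3'

The reverse primer's reverse complement GGACTCCATG matches the template at positions 74–83, so the product ends at position 83.
A 43 bp product then starts at position 83 − 43 + 1 = 41.
The forward primer is identical to the top strand there: CTGTATCGCCCACTCCTC.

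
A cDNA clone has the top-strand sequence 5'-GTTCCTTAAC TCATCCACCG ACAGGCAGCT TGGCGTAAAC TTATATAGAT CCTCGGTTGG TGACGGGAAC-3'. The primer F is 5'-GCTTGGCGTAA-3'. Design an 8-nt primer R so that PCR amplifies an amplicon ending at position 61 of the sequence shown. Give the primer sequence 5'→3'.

5'-ACCAACCG-3'

The forward primer binds at positions 28–38; the product's 3' end on the top strand is position 61.
The reverse primer anneals to the top strand over positions 54–61, i.e. to CGGTTGGT.
Its sequence written 5'→3' is the reverse complement: ACCAACCG.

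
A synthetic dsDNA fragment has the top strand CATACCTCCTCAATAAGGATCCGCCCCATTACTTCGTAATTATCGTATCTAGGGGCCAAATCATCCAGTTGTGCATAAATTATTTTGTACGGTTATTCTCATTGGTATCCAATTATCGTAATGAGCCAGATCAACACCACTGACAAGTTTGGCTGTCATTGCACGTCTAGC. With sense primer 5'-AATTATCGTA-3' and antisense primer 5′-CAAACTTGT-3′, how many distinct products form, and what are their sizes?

Two products: 114 bp, 41 bp

The forward primer AATTATCGTA matches the top strand at positions 38–47, 111–120.
The reverse primer's reverse complement is ACAAGTTTG, matching at positions 143–151.
Each forward site pairs with the reverse site to give a product ending at position 151: sizes 114, 41 bp.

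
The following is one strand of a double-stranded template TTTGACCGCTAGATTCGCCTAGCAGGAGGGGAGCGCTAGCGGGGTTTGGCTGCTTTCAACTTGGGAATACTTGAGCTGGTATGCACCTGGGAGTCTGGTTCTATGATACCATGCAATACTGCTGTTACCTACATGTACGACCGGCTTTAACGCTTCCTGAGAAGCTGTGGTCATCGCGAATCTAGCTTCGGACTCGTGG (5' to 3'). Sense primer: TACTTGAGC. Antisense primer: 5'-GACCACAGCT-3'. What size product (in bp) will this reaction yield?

Scanning the template, TACTTGAGC occurs at positions 68–76; this primer anneals to the bottom strand there with its 3' end pointing downstream.
The reverse primer's reverse complement is AGCTGTGGTC, which matches the template at positions 163–172.
Amplicon spans positions 68–172: 105 bp.

105 bp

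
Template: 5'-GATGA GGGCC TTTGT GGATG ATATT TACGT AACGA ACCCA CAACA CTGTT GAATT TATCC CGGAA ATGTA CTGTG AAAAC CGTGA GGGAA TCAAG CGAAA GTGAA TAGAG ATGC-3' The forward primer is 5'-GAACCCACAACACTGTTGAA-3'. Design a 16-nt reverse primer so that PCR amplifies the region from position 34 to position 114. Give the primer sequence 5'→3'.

5'-GCATCTCTATTCACTT-3'

The product's 3' end on the top strand is position 114.
The reverse primer anneals to the top strand over positions 99–114, i.e. to AAGTGAATAGAGATGC.
Its sequence written 5'→3' is the reverse complement: GCATCTCTATTCACTT.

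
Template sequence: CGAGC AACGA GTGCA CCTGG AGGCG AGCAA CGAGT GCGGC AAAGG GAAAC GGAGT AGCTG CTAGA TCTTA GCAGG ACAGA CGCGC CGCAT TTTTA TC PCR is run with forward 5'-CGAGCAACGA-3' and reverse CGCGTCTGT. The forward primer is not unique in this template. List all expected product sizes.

84 bp, 61 bp

The forward primer CGAGCAACGA matches the top strand at positions 1–10, 24–33.
The reverse primer's reverse complement is ACAGACGCG, matching at positions 76–84.
Each forward site pairs with the reverse site to give a product ending at position 84: sizes 84, 61 bp.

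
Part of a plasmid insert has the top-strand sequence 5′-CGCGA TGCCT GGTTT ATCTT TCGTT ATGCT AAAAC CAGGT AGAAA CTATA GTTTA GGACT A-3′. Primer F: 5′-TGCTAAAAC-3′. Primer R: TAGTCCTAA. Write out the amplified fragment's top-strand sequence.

5'-TGCTAAAACCAGGTAGAAACTATAGTTTAGGACTA-3'

Forward primer TGCTAAAAC is found on the top strand at positions 27–35.
Taking the reverse complement of TAGTCCTAA gives TTAGGACTA, found at positions 53–61 on the template; the primer anneals here to the top strand with its 3' end pointing upstream.
The product is the template from position 27 through 61 (35 bp).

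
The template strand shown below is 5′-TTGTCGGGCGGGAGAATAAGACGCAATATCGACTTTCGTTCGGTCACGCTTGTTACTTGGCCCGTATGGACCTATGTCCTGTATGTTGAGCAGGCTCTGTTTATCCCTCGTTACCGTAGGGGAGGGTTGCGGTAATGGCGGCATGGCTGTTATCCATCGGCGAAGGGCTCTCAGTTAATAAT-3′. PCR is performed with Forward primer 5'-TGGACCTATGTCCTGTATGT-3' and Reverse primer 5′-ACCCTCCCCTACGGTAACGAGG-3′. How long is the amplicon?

Forward primer TGGACCTATGTCCTGTATGT is found on the top strand at positions 67–86.
The reverse primer's reverse complement is CCTCGTTACCGTAGGGGAGGGT, which matches the template at positions 106–127.
Amplicon spans positions 67–127: 61 bp.

61 bp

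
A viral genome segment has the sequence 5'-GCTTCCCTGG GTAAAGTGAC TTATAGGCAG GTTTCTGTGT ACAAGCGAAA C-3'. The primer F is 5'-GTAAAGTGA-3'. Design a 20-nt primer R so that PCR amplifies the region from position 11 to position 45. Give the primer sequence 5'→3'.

The product's 3' end on the top strand is position 45.
The reverse primer anneals to the top strand over positions 26–45, i.e. to GGCAGGTTTCTGTGTACAAG.
Its sequence written 5'→3' is the reverse complement: CTTGTACACAGAAACCTGCC.

5'-CTTGTACACAGAAACCTGCC-3'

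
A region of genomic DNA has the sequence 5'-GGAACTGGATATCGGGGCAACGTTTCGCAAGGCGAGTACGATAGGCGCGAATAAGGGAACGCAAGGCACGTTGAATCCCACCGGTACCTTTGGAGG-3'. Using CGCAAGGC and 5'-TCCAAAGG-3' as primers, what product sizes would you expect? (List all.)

69 bp, 35 bp

The forward primer CGCAAGGC matches the top strand at positions 26–33, 60–67.
The reverse primer's reverse complement is CCTTTGGA, matching at positions 87–94.
Each forward site pairs with the reverse site to give a product ending at position 94: sizes 69, 35 bp.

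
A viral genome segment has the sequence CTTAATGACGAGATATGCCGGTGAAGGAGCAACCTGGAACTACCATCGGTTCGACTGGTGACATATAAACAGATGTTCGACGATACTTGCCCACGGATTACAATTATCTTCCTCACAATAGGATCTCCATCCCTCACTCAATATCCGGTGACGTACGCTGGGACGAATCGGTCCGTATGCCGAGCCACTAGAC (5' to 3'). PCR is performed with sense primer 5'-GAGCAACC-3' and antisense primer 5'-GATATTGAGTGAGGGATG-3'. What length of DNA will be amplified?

The forward primer matches the template at positions 27–34.
The reverse primer's reverse complement is CATCCCTCACTCAATATC, which matches the template at positions 128–145.
The product runs from position 27 to position 145, so its length is 145 − 27 + 1 = 119 bp.

119 bp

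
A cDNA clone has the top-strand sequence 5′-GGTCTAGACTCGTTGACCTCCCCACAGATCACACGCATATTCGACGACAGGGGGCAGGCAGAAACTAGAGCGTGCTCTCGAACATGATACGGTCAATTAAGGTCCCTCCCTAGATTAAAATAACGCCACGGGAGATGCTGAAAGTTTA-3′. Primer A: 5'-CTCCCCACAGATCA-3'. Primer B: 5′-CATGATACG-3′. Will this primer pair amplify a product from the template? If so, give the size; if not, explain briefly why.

Primer A (CTCCCCACAGATCA) matches the top strand at positions 18–31 (3' end points downstream).
Primer B (CATGATACG) also matches the top strand directly, at positions 83–91 — its reverse complement CGTATCATG is not present.
Both primers anneal to the bottom strand with 3' ends pointing the same way, so neither can prime synthesis back toward the other.

No product — both primers anneal to the same strand and extend in the same direction.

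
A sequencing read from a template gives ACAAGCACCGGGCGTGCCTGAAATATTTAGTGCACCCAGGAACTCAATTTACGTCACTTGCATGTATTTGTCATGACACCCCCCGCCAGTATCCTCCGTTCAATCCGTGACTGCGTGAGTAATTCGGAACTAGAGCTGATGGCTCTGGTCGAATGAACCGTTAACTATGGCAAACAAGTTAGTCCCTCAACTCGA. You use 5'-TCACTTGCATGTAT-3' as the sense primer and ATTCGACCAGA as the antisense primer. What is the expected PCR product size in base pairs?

Forward primer TCACTTGCATGTAT is found on the top strand at positions 54–67.
Reverse complement of the reverse primer: TCTGGTCGAAT. This occurs on the top strand at positions 144–154.
Amplicon spans positions 54–154: 101 bp.

101 bp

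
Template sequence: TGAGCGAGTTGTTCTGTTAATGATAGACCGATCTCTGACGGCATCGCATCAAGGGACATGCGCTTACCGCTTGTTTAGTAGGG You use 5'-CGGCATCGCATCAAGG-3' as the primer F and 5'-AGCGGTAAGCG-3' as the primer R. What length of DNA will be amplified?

33 bp

Scanning the template, CGGCATCGCATCAAGG occurs at positions 39–54; this primer anneals to the bottom strand there with its 3' end pointing downstream.
Reverse complement of the reverse primer: CGCTTACCGCT. This occurs on the top strand at positions 61–71.
The product runs from position 39 to position 71, so its length is 71 − 39 + 1 = 33 bp.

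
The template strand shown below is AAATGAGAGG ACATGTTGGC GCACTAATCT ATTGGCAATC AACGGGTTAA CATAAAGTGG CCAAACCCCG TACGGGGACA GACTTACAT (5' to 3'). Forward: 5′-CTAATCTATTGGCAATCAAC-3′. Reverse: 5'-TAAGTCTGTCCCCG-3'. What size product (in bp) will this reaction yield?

63 bp

Forward primer CTAATCTATTGGCAATCAAC is found on the top strand at positions 24–43.
Reverse complement of the reverse primer: CGGGGACAGACTTA. This occurs on the top strand at positions 73–86.
Product length = (reverse-primer end) − (forward-primer start) + 1 = 86 − 24 + 1 = 63 bp.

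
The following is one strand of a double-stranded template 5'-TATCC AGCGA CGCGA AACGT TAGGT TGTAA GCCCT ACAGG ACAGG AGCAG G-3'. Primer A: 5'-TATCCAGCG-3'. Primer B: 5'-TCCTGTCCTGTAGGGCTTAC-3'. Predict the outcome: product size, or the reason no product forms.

Yes — a 46 bp product.

Primer A (TATCCAGCG) matches the top strand at positions 1–9; it acts as a forward primer.
Primer B's reverse complement is GTAAGCCCTACAGGACAGGA, matching the top strand at positions 27–46; it acts as a reverse primer.
The 3' ends face each other across positions 1–46, giving a 46 bp product.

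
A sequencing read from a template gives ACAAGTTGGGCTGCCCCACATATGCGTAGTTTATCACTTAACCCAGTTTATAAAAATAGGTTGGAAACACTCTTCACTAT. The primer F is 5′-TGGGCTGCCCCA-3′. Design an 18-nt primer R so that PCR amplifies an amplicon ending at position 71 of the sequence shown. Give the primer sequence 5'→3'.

5'-AGTGTTTCCAACCTATTT-3'

The forward primer binds at positions 7–18; the product's 3' end on the top strand is position 71.
The reverse primer anneals to the top strand over positions 54–71, i.e. to AAATAGGTTGGAAACACT.
Its sequence written 5'→3' is the reverse complement: AGTGTTTCCAACCTATTT.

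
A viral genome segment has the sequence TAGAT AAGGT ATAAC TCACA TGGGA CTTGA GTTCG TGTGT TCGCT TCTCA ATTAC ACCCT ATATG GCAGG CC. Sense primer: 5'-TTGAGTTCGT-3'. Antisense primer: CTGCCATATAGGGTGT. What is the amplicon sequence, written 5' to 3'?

5'-TTGAGTTCGTGTGTTCGCTTCTCAATTACACCCTATATGGCAG-3'

Forward primer TTGAGTTCGT is found on the top strand at positions 27–36.
The reverse primer's reverse complement is ACACCCTATATGGCAG, which matches the template at positions 54–69.
The product is the template from position 27 through 69 (43 bp).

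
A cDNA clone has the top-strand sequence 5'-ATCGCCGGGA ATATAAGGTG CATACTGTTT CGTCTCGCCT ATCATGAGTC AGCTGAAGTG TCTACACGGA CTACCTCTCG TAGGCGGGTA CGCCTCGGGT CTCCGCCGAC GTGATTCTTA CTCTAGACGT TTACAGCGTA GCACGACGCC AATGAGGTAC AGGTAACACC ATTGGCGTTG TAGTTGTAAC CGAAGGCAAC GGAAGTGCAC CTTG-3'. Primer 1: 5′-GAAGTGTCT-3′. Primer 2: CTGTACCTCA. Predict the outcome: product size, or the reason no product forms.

Primer 1 (GAAGTGTCT) matches the top strand at positions 55–63; it acts as a forward primer.
Primer 2's reverse complement is TGAGGTACAG, matching the top strand at positions 153–162; it acts as a reverse primer.
The 3' ends face each other across positions 55–162, giving a 108 bp product.

Yes — a 108 bp product.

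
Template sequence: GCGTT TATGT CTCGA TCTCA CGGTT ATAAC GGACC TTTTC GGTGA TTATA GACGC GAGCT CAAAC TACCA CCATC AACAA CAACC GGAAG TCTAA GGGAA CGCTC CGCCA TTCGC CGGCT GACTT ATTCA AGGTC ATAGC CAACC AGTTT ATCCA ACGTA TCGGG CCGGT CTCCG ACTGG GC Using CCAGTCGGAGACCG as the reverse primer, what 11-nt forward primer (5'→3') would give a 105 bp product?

The reverse primer's reverse complement CGGTCTCCGACTGG matches the template at positions 167–180, so the product ends at position 180.
A 105 bp product then starts at position 180 − 105 + 1 = 76.
The forward primer is identical to the top strand there: AACAACAACCG.

5'-AACAACAACCG-3'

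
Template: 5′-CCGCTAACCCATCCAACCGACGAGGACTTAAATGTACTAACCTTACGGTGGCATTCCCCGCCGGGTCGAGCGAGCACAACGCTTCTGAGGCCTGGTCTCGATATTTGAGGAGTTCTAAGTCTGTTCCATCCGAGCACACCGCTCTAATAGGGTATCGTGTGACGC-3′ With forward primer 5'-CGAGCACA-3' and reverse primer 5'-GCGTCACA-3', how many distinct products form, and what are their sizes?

Two products: 95 bp, 35 bp

The forward primer CGAGCACA matches the top strand at positions 71–78, 131–138.
The reverse primer's reverse complement is TGTGACGC, matching at positions 158–165.
Each forward site pairs with the reverse site to give a product ending at position 165: sizes 95, 35 bp.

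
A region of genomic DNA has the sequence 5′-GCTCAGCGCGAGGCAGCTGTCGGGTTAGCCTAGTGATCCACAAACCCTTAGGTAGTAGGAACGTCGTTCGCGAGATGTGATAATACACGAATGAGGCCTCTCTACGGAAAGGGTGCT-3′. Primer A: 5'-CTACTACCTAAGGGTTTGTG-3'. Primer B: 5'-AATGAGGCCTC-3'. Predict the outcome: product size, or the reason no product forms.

Primer A (CTACTACCTAAGGGTTTGTG) has reverse complement CACAAACCCTTAGGTAGTAG, which matches the top strand at positions 39–58; primer A anneals to the top strand there with its 3' end pointing upstream toward position 39.
Primer B (AATGAGGCCTC) matches the top strand directly at positions 90–100; it anneals to the bottom strand with its 3' end pointing downstream toward position 100.
The 3' ends diverge (primer A extends toward position 1, primer B toward position 117), so the primers never converge on a shared product.

No product — the primers' 3' ends point away from each other.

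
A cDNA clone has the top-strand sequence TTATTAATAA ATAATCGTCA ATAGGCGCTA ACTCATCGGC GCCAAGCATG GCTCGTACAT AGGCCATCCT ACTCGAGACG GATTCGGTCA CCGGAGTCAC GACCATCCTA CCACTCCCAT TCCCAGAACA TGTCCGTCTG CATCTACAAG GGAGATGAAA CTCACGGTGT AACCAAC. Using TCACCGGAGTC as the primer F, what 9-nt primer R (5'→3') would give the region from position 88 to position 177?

The product's 3' end on the top strand is position 177.
The reverse primer anneals to the top strand over positions 169–177, i.e. to GTAACCAAC.
Its sequence written 5'→3' is the reverse complement: GTTGGTTAC.

5'-GTTGGTTAC-3'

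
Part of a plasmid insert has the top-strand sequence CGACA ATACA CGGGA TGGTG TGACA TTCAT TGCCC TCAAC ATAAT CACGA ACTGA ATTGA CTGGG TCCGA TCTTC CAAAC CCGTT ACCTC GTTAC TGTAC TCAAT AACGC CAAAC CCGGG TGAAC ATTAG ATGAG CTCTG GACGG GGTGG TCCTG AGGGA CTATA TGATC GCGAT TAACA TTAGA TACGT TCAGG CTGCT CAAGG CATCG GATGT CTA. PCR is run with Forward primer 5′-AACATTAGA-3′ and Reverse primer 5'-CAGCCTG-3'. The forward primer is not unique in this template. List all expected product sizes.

The forward primer AACATTAGA matches the top strand at positions 123–131, 177–185.
The reverse primer's reverse complement is CAGGCTG, matching at positions 192–198.
Each forward site pairs with the reverse site to give a product ending at position 198: sizes 76, 22 bp.

76 bp, 22 bp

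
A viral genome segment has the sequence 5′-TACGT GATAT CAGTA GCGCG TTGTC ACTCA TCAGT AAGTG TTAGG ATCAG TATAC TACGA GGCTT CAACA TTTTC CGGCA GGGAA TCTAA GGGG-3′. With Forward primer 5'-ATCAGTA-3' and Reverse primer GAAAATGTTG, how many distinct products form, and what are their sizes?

The forward primer ATCAGTA matches the top strand at positions 9–15, 30–36, 46–52.
The reverse primer's reverse complement is CAACATTTTC, matching at positions 66–75.
Each forward site pairs with the reverse site to give a product ending at position 75: sizes 67, 46, 30 bp.

Three products: 67 bp, 46 bp, 30 bp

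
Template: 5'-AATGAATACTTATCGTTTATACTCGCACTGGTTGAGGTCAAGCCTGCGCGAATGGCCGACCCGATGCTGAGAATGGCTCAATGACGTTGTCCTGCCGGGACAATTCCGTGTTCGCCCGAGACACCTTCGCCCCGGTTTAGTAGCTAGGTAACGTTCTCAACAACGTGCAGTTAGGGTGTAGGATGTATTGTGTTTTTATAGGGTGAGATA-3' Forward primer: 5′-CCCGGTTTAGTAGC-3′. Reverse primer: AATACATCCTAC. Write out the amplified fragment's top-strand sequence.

5'-CCCGGTTTAGTAGCTAGGTAACGTTCTCAACAACGTGCAGTTAGGGTGTAGGATGTATT-3'

The forward primer matches the template at positions 131–144.
Taking the reverse complement of AATACATCCTAC gives GTAGGATGTATT, found at positions 178–189 on the template; the primer anneals here to the top strand with its 3' end pointing upstream.
The product is the template from position 131 through 189 (59 bp).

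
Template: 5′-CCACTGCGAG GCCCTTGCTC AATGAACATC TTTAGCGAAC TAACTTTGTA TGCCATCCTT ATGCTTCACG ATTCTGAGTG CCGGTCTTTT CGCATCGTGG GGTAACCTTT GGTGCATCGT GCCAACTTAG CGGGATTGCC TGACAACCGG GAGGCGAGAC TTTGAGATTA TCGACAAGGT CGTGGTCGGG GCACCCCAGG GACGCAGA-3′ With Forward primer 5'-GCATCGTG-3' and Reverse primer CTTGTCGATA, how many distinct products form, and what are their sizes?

Two products: 87 bp, 65 bp

The forward primer GCATCGTG matches the top strand at positions 92–99, 114–121.
The reverse primer's reverse complement is TATCGACAAG, matching at positions 169–178.
Each forward site pairs with the reverse site to give a product ending at position 178: sizes 87, 65 bp.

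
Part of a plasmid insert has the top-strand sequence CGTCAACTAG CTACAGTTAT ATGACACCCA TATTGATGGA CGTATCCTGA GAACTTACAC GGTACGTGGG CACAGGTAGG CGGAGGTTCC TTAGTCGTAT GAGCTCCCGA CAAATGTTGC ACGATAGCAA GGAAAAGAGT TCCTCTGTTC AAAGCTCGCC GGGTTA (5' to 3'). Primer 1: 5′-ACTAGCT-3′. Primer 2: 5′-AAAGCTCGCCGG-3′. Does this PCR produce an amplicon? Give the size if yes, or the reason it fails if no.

Primer 1 (ACTAGCT) matches the top strand at positions 6–12 (3' end points downstream).
Primer 2 (AAAGCTCGCCGG) also matches the top strand directly, at positions 151–162 — its reverse complement CCGGCGAGCTTT is not present.
Both primers anneal to the bottom strand with 3' ends pointing the same way, so neither can prime synthesis back toward the other.

No product — both primers anneal to the same strand and extend in the same direction.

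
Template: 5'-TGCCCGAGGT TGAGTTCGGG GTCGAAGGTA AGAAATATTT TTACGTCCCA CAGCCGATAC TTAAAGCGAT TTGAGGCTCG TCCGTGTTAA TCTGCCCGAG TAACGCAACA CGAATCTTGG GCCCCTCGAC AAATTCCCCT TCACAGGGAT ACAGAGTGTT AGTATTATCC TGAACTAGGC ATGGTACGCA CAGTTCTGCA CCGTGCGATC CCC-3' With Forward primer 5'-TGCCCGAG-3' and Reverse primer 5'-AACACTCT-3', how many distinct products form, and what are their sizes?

Two products: 160 bp, 68 bp

The forward primer TGCCCGAG matches the top strand at positions 1–8, 93–100.
The reverse primer's reverse complement is AGAGTGTT, matching at positions 153–160.
Each forward site pairs with the reverse site to give a product ending at position 160: sizes 160, 68 bp.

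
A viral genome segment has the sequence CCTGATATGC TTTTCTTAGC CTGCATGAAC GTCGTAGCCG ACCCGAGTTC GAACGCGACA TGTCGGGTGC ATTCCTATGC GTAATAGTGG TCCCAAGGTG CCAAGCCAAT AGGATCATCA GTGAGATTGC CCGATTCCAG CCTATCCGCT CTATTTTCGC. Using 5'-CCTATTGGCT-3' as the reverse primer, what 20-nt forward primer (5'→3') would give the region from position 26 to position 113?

The reverse primer's reverse complement AGCCAATAGG matches the template at positions 104–113; the product starts at position 26.
The forward primer is identical to the top strand over positions 26–45: TGAACGTCGTAGCCGACCCG.

5'-TGAACGTCGTAGCCGACCCG-3'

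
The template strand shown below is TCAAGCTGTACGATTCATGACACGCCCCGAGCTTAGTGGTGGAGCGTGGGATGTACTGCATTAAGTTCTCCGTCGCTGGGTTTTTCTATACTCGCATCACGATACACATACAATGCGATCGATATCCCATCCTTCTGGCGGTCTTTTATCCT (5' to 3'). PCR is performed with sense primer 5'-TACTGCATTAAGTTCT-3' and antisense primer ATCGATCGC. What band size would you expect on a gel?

Scanning the template, TACTGCATTAAGTTCT occurs at positions 54–69; this primer anneals to the bottom strand there with its 3' end pointing downstream.
Reverse complement of the reverse primer: GCGATCGAT. This occurs on the top strand at positions 115–123.
Product length = (reverse-primer end) − (forward-primer start) + 1 = 123 − 54 + 1 = 70 bp.

70 bp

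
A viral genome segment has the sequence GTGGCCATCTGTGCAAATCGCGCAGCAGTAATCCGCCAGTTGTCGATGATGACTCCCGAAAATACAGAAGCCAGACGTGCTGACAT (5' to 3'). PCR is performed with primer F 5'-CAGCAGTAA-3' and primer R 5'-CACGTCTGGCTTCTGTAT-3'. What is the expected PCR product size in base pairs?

The forward primer matches the template at positions 23–31.
Reverse complement of the reverse primer: ATACAGAAGCCAGACGTG. This occurs on the top strand at positions 62–79.
Product length = (reverse-primer end) − (forward-primer start) + 1 = 79 − 23 + 1 = 57 bp.

57 bp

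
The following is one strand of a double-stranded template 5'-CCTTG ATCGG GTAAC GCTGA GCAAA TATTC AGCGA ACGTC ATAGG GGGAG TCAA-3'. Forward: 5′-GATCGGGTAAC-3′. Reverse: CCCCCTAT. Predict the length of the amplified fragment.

44 bp

The forward primer matches the template at positions 5–15.
The reverse primer's reverse complement is ATAGGGGG, which matches the template at positions 41–48.
Amplicon spans positions 5–48: 44 bp.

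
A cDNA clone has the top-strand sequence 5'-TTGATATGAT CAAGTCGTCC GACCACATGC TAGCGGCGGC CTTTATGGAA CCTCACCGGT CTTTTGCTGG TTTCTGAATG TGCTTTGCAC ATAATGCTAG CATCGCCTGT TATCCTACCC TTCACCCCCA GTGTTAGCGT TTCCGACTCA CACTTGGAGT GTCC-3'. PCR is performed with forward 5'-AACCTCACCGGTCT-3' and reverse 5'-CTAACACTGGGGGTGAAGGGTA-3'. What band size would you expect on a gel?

The forward primer matches the template at positions 49–62.
Taking the reverse complement of CTAACACTGGGGGTGAAGGGTA gives TACCCTTCACCCCCAGTGTTAG, found at positions 116–137 on the template; the primer anneals here to the top strand with its 3' end pointing upstream.
Product length = (reverse-primer end) − (forward-primer start) + 1 = 137 − 49 + 1 = 89 bp.

89 bp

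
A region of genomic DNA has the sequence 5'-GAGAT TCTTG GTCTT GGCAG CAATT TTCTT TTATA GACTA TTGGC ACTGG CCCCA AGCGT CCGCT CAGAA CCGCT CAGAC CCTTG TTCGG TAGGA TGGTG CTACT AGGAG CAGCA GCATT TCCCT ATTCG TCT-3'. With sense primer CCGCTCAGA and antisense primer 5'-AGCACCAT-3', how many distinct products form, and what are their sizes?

The forward primer CCGCTCAGA matches the top strand at positions 61–69, 71–79.
The reverse primer's reverse complement is ATGGTGCT, matching at positions 95–102.
Each forward site pairs with the reverse site to give a product ending at position 102: sizes 42, 32 bp.

Two products: 42 bp, 32 bp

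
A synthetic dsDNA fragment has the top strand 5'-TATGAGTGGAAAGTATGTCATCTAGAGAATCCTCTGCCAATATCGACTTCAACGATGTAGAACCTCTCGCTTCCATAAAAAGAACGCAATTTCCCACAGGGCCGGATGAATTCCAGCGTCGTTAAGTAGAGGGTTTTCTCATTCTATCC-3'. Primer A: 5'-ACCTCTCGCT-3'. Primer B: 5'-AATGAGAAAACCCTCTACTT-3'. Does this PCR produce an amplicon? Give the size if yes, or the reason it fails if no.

Yes — an 82 bp product.

Primer A (ACCTCTCGCT) matches the top strand at positions 62–71; it acts as a forward primer.
Primer B's reverse complement is AAGTAGAGGGTTTTCTCATT, matching the top strand at positions 124–143; it acts as a reverse primer.
The 3' ends face each other across positions 62–143, giving an 82 bp product.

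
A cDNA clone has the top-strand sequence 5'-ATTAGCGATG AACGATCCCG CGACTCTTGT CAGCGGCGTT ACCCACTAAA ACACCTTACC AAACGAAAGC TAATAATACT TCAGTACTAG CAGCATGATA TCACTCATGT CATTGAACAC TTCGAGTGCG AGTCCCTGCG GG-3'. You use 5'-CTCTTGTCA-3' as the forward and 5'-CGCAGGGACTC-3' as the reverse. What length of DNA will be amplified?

117 bp

The forward primer matches the template at positions 24–32.
Reverse complement of the reverse primer: GAGTCCCTGCG. This occurs on the top strand at positions 130–140.
The product runs from position 24 to position 140, so its length is 140 − 24 + 1 = 117 bp.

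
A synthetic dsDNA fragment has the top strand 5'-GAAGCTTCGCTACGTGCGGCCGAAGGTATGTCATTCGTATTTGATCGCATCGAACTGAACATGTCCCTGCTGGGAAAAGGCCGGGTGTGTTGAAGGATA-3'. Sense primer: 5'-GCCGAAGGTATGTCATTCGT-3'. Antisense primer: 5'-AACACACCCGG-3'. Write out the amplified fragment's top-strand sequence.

5'-GCCGAAGGTATGTCATTCGTATTTGATCGCATCGAACTGAACATGTCCCTGCTGGGAAAAGGCCGGGTGTGTT-3'

The forward primer matches the template at positions 19–38.
Taking the reverse complement of AACACACCCGG gives CCGGGTGTGTT, found at positions 81–91 on the template; the primer anneals here to the top strand with its 3' end pointing upstream.
The product is the template from position 19 through 91 (73 bp).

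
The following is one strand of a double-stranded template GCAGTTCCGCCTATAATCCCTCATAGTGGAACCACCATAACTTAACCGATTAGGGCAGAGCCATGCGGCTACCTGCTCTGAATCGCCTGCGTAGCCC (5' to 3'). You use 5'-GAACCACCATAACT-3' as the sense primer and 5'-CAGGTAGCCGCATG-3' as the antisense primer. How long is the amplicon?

47 bp

Scanning the template, GAACCACCATAACT occurs at positions 29–42; this primer anneals to the bottom strand there with its 3' end pointing downstream.
Taking the reverse complement of CAGGTAGCCGCATG gives CATGCGGCTACCTG, found at positions 62–75 on the template; the primer anneals here to the top strand with its 3' end pointing upstream.
Product length = (reverse-primer end) − (forward-primer start) + 1 = 75 − 29 + 1 = 47 bp.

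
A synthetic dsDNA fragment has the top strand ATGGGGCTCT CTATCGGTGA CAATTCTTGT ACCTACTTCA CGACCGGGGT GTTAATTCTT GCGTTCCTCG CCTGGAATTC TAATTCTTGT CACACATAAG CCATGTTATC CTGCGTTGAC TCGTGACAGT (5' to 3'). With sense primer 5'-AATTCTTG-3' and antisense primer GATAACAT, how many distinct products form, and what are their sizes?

Three products: 89 bp, 57 bp, 29 bp

The forward primer AATTCTTG matches the top strand at positions 22–29, 54–61, 82–89.
The reverse primer's reverse complement is ATGTTATC, matching at positions 103–110.
Each forward site pairs with the reverse site to give a product ending at position 110: sizes 89, 57, 29 bp.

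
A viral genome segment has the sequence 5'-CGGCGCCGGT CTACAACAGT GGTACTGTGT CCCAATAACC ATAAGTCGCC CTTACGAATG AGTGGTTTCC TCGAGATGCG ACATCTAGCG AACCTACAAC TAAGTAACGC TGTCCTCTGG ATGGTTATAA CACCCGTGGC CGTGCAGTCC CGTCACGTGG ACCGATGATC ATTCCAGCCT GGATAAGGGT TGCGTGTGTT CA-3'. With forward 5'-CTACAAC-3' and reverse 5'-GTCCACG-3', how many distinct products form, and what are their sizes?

The forward primer CTACAAC matches the top strand at positions 11–17, 94–100.
The reverse primer's reverse complement is CGTGGAC, matching at positions 156–162.
Each forward site pairs with the reverse site to give a product ending at position 162: sizes 152, 69 bp.

Two products: 152 bp, 69 bp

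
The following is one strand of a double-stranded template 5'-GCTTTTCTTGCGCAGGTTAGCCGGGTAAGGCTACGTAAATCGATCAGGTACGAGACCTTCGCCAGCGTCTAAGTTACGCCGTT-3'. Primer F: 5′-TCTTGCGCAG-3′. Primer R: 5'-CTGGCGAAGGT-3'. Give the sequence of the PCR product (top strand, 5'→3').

The forward primer matches the template at positions 6–15.
Reverse complement of the reverse primer: ACCTTCGCCAG. This occurs on the top strand at positions 55–65.
The product is the template from position 6 through 65 (60 bp).

5'-TCTTGCGCAGGTTAGCCGGGTAAGGCTACGTAAATCGATCAGGTACGAGACCTTCGCCAG-3'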